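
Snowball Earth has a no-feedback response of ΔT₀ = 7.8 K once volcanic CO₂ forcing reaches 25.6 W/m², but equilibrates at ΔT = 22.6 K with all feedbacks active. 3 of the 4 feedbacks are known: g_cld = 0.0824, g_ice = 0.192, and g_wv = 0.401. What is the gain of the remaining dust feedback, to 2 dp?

-0.02

Amplification A = ΔT/ΔT₀ = 22.6/7.8 = 2.897.
Total gain g = 1 − 1/A = 1 − 1/2.897 = 0.6548.
Known gains sum to 0.0824 + 0.192 + 0.401 = 0.6754.
g_dust = 0.6548 − 0.6754 = -0.02.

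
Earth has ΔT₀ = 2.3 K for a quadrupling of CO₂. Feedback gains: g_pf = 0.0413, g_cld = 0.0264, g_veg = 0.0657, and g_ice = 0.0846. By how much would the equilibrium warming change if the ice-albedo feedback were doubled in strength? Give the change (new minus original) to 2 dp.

Original: g = 0.218, ΔT = 2.3/(1−0.218) = 2.9412 K.
With doubled ice-albedo: g' = 0.3026, ΔT' = 2.3/(1−0.3026) = 3.2980 K.
Change = 3.2980 − 2.9412 = 0.36 K.

0.36 K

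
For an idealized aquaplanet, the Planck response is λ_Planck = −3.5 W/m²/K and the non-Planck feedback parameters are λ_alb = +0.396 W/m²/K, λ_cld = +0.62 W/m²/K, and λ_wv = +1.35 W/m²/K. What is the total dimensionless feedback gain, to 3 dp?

Convert to gains: g_alb = 0.396/3.5 = 0.1131; g_cld = 0.62/3.5 = 0.1771; g_wv = 1.35/3.5 = 0.3857.
Total gain g = 0.6759.

0.676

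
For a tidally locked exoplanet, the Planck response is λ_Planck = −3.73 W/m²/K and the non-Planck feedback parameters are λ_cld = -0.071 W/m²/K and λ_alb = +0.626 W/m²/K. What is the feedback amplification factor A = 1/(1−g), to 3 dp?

1.175

Convert to gains: g_cld = -0.071/3.73 = -0.01903; g_alb = 0.626/3.73 = 0.1678.
Total gain g = 0.14877.
A = 1/(1 − 0.14877) = 1.175.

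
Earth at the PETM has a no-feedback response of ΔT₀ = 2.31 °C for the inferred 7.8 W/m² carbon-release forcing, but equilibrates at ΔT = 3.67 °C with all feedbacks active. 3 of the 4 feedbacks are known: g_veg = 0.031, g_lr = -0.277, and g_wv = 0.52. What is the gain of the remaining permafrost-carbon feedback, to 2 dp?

0.10

Amplification A = ΔT/ΔT₀ = 3.67/2.31 = 1.589.
Total gain g = 1 − 1/A = 1 − 1/1.589 = 0.3707.
Known gains sum to 0.031 − 0.277 + 0.52 = 0.274.
g_pf = 0.3707 − 0.274 = 0.10.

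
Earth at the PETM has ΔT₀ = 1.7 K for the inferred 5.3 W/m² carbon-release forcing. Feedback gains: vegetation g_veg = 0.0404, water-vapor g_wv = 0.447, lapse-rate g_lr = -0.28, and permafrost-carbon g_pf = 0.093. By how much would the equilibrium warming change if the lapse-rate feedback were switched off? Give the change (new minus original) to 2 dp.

Original: g = 0.3004, ΔT = 1.7/(1−0.3004) = 2.4300 K.
Without lapse-rate: g' = 0.5804, ΔT' = 1.7/(1−0.5804) = 4.0515 K.
Change = 4.0515 − 2.4300 = 1.62 K.

1.62 K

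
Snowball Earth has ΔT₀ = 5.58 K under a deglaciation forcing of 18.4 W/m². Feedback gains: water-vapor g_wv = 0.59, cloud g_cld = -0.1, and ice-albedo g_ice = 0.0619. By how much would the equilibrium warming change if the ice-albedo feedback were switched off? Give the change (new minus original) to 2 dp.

Original: g = 0.5519, ΔT = 5.58/(1−0.5519) = 12.4526 K.
Without ice-albedo: g' = 0.49, ΔT' = 5.58/(1−0.49) = 10.9412 K.
Change = 10.9412 − 12.4526 = -1.51 K.

-1.51 K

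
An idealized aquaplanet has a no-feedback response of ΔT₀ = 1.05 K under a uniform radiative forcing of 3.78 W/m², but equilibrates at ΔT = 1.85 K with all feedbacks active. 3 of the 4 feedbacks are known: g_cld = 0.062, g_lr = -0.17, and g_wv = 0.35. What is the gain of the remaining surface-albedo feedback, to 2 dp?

Amplification A = ΔT/ΔT₀ = 1.85/1.05 = 1.762.
Total gain g = 1 − 1/A = 1 − 1/1.762 = 0.4325.
Known gains sum to 0.062 − 0.17 + 0.35 = 0.242.
g_alb = 0.4325 − 0.242 = 0.19.

0.19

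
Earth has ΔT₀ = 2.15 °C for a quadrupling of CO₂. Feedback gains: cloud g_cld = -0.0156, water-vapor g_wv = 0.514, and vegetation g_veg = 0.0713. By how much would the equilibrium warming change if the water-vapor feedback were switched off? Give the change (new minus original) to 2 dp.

Original: g = 0.5697, ΔT = 2.15/(1−0.5697) = 4.9965 °C.
Without water-vapor: g' = 0.0557, ΔT' = 2.15/(1−0.0557) = 2.2768 °C.
Change = 2.2768 − 4.9965 = -2.72 °C.

-2.72 °C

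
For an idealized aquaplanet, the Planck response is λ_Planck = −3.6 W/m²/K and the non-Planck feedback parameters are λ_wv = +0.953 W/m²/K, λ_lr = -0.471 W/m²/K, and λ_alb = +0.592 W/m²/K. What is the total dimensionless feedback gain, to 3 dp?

Convert to gains: g_wv = 0.953/3.6 = 0.2647; g_lr = -0.471/3.6 = -0.1308; g_alb = 0.592/3.6 = 0.1644.
Total gain g = 0.2983.

0.298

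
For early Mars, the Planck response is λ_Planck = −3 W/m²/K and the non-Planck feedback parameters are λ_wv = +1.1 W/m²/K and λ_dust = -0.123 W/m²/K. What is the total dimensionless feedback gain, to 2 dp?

Convert to gains: g_wv = 1.1/3 = 0.3667; g_dust = -0.123/3 = -0.041.
Total gain g = 0.3257.

0.33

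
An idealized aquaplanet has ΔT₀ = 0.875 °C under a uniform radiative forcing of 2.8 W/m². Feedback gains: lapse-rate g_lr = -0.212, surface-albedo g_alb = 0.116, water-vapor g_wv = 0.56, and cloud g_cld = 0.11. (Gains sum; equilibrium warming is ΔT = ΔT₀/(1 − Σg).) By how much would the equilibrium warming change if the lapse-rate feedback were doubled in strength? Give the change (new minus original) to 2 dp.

Original: g = 0.574, ΔT = 0.875/(1−0.574) = 2.0540 °C.
With doubled lapse-rate: g' = 0.362, ΔT' = 0.875/(1−0.362) = 1.3715 °C.
Change = 1.3715 − 2.0540 = -0.68 °C.

-0.68 °C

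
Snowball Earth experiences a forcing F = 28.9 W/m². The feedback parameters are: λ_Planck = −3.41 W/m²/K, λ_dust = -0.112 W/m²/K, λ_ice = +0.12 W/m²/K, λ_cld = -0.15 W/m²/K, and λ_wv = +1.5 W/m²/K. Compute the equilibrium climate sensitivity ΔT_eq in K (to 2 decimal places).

14.08 K

Net feedback parameter λ = (−3.41) + (-0.112) + (+0.12) + (-0.15) + (+1.5) = -2.052 W/m²/K.
ΔT = −F/λ = −28.9/(-2.052) = 14.08 K.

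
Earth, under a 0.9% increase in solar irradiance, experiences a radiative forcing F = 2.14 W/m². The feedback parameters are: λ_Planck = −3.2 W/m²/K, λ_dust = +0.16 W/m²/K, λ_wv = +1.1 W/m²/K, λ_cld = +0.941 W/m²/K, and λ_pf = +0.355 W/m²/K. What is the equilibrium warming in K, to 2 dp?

3.32 K

Net feedback parameter λ = (−3.2) + (+0.16) + (+1.1) + (+0.941) + (+0.355) = -0.644 W/m²/K.
ΔT = −F/λ = −2.14/(-0.644) = 3.32 K.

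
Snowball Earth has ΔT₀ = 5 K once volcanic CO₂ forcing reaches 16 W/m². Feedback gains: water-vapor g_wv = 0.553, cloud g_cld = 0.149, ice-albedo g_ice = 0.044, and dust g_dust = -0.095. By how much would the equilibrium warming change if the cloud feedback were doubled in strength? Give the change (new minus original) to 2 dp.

Original: g = 0.651, ΔT = 5/(1−0.651) = 14.3266 K.
With doubled cloud: g' = 0.8, ΔT' = 5/(1−0.8) = 25.0000 K.
Change = 25.0000 − 14.3266 = 10.67 K.

10.67 K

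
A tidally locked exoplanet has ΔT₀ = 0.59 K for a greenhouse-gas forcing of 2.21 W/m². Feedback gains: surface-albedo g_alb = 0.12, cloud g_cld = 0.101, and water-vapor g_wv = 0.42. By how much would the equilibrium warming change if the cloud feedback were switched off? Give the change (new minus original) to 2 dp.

Original: g = 0.641, ΔT = 0.59/(1−0.641) = 1.6435 K.
Without cloud: g' = 0.54, ΔT' = 0.59/(1−0.54) = 1.2826 K.
Change = 1.2826 − 1.6435 = -0.36 K.

-0.36 K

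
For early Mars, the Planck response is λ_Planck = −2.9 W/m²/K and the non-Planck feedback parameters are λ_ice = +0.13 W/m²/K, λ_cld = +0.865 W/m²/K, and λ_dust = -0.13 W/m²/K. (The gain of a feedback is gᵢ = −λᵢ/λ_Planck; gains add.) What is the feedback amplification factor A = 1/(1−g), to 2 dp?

1.43

Convert to gains: g_ice = 0.13/2.9 = 0.04483; g_cld = 0.865/2.9 = 0.2983; g_dust = -0.13/2.9 = -0.04483.
Total gain g = 0.2983.
A = 1/(1 − 0.2983) = 1.43.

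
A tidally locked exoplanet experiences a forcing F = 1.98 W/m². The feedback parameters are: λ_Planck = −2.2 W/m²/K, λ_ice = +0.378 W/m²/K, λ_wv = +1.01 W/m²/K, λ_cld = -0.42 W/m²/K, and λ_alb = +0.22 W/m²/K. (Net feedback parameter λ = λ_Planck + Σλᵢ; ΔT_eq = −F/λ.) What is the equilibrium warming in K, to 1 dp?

2.0 K

Net feedback parameter λ = (−2.2) + (+0.378) + (+1.01) + (-0.42) + (+0.22) = -1.012 W/m²/K.
ΔT = −F/λ = −1.98/(-1.012) = 2.0 K.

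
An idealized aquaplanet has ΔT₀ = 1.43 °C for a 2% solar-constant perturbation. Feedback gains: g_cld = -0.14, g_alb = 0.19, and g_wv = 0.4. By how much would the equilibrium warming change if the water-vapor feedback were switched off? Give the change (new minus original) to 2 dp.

-1.09 °C

Original: g = 0.45, ΔT = 1.43/(1−0.45) = 2.6000 °C.
Without water-vapor: g' = 0.05, ΔT' = 1.43/(1−0.05) = 1.5053 °C.
Change = 1.5053 − 2.6000 = -1.09 °C.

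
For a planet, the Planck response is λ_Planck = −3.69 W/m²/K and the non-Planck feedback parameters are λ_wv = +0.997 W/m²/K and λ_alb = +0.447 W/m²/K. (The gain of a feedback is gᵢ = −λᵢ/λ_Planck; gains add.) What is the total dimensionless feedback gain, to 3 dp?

0.391

Convert to gains: g_wv = 0.997/3.69 = 0.2702; g_alb = 0.447/3.69 = 0.1211.
Total gain g = 0.3913.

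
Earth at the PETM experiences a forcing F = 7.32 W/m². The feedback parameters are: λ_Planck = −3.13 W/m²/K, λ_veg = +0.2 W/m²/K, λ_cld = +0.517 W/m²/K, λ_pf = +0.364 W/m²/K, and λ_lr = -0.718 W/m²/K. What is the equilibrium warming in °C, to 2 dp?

Net feedback parameter λ = (−3.13) + (+0.2) + (+0.517) + (+0.364) + (-0.718) = -2.767 W/m²/K.
ΔT = −F/λ = −7.32/(-2.767) = 2.65 °C.

2.65 °C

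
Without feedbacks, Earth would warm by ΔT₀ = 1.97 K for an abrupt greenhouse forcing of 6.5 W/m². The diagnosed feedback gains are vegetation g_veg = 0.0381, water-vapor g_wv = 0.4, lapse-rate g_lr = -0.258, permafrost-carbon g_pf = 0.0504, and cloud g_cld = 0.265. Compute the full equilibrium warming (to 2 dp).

3.90 K

Total gain g = 0.0381 + 0.4 − 0.258 + 0.0504 + 0.265 = 0.4955.
Amplification A = 1/(1 − 0.4955) = 1.982.
ΔT = 1.97 × 1.982 = 3.90 K.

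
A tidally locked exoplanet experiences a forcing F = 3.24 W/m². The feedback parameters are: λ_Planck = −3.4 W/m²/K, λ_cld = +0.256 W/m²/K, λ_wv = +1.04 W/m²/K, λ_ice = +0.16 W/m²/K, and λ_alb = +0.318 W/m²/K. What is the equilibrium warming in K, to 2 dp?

1.99 K

Net feedback parameter λ = (−3.4) + (+0.256) + (+1.04) + (+0.16) + (+0.318) = -1.626 W/m²/K.
ΔT = −F/λ = −3.24/(-1.626) = 1.99 K.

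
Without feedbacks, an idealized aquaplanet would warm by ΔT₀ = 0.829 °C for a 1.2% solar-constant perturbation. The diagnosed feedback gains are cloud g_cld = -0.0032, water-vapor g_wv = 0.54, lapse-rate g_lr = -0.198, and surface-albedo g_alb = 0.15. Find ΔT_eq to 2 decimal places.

Total gain g = -0.0032 + 0.54 − 0.198 + 0.15 = 0.4888.
Amplification A = 1/(1 − 0.4888) = 1.956.
ΔT = 0.829 × 1.956 = 1.62 °C.

1.62 °C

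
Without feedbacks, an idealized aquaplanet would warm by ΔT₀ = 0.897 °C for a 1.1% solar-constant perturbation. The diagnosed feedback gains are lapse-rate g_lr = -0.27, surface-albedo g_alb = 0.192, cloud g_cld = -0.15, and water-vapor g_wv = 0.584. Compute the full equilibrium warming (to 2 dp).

1.39 °C

Total gain g = -0.27 + 0.192 − 0.15 + 0.584 = 0.356.
Amplification A = 1/(1 − 0.356) = 1.553.
ΔT = 0.897 × 1.553 = 1.39 °C.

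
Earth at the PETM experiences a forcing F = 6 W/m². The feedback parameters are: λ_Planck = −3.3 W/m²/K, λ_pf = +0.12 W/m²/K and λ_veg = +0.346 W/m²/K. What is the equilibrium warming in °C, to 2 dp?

Net feedback parameter λ = (−3.3) + (+0.12) + (+0.346) = -2.834 W/m²/K.
ΔT = −F/λ = −6/(-2.834) = 2.12 °C.

2.12 °C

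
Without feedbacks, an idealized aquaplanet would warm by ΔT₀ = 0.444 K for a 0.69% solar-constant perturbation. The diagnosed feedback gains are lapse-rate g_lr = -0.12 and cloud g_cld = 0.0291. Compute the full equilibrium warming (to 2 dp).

0.41 K

Total gain g = -0.12 + 0.0291 = -0.0909.
Amplification A = 1/(1 + 0.0909) = 0.9167.
ΔT = 0.444 × 0.9167 = 0.41 K.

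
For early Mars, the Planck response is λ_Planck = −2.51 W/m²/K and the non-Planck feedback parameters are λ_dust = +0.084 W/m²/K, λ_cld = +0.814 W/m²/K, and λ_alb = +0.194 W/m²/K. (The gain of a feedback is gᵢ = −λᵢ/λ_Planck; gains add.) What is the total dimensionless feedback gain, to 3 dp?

Convert to gains: g_dust = 0.084/2.51 = 0.03347; g_cld = 0.814/2.51 = 0.3243; g_alb = 0.194/2.51 = 0.07729.
Total gain g = 0.43506.

0.435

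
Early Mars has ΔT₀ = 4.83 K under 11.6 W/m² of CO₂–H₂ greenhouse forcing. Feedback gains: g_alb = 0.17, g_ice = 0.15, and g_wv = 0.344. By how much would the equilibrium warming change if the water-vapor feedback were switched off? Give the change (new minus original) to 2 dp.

Original: g = 0.664, ΔT = 4.83/(1−0.664) = 14.3750 K.
Without water-vapor: g' = 0.32, ΔT' = 4.83/(1−0.32) = 7.1029 K.
Change = 7.1029 − 14.3750 = -7.27 K.

-7.27 K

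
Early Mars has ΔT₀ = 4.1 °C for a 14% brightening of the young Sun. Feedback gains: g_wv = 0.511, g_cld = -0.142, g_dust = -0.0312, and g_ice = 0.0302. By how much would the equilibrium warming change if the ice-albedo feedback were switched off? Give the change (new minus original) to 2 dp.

-0.30 °C

Original: g = 0.368, ΔT = 4.1/(1−0.368) = 6.4873 °C.
Without ice-albedo: g' = 0.3378, ΔT' = 4.1/(1−0.3378) = 6.1915 °C.
Change = 6.1915 − 6.4873 = -0.30 °C.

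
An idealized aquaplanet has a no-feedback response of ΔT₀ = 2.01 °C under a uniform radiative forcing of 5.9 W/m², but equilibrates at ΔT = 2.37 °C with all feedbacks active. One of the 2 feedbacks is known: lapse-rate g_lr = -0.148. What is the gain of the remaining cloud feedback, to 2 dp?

0.30

Amplification A = ΔT/ΔT₀ = 2.37/2.01 = 1.179.
Total gain g = 1 − 1/A = 1 − 1/1.179 = 0.1518.
The known gain is -0.148.
g_cld = 0.1518 + 0.148 = 0.30.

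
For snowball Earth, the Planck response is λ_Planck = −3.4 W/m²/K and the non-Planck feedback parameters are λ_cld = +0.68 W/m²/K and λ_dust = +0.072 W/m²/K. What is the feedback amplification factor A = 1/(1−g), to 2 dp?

Convert to gains: g_cld = 0.68/3.4 = 0.2; g_dust = 0.072/3.4 = 0.02118.
Total gain g = 0.22118.
A = 1/(1 − 0.22118) = 1.28.

1.28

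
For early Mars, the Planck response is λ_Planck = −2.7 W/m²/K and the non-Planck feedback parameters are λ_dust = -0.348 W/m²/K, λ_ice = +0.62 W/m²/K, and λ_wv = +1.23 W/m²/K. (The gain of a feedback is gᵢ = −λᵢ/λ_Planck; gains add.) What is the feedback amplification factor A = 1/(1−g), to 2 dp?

Convert to gains: g_dust = -0.348/2.7 = -0.1289; g_ice = 0.62/2.7 = 0.2296; g_wv = 1.23/2.7 = 0.4556.
Total gain g = 0.5563.
A = 1/(1 − 0.5563) = 2.25.

2.25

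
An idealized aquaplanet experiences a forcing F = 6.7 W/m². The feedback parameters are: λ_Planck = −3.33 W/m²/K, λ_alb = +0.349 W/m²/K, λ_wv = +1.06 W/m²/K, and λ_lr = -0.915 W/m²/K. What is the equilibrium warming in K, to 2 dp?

2.36 K

Net feedback parameter λ = (−3.33) + (+0.349) + (+1.06) + (-0.915) = -2.836 W/m²/K.
ΔT = −F/λ = −6.7/(-2.836) = 2.36 K.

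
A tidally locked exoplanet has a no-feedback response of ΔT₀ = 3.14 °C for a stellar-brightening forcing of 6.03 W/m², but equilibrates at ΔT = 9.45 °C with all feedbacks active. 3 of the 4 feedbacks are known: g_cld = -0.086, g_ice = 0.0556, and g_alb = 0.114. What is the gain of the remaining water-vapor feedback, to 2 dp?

0.58

Amplification A = ΔT/ΔT₀ = 9.45/3.14 = 3.01.
Total gain g = 1 − 1/A = 1 − 1/3.01 = 0.6678.
Known gains sum to -0.086 + 0.0556 + 0.114 = 0.0836.
g_wv = 0.6678 − 0.0836 = 0.58.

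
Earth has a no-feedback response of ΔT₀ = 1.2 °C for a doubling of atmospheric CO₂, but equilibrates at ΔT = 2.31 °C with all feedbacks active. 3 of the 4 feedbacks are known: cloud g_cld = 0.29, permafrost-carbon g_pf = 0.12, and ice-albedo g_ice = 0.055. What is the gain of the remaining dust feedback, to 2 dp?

Amplification A = ΔT/ΔT₀ = 2.31/1.2 = 1.925.
Total gain g = 1 − 1/A = 1 − 1/1.925 = 0.4805.
Known gains sum to 0.29 + 0.12 + 0.055 = 0.465.
g_dust = 0.4805 − 0.465 = 0.02.

0.02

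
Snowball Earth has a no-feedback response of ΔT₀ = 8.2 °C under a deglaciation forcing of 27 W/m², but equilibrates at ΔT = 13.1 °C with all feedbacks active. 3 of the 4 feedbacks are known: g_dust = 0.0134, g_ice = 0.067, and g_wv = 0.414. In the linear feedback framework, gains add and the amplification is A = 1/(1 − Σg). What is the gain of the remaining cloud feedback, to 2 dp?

-0.12

Amplification A = ΔT/ΔT₀ = 13.1/8.2 = 1.598.
Total gain g = 1 − 1/A = 1 − 1/1.598 = 0.3742.
Known gains sum to 0.0134 + 0.067 + 0.414 = 0.4944.
g_cld = 0.3742 − 0.4944 = -0.12.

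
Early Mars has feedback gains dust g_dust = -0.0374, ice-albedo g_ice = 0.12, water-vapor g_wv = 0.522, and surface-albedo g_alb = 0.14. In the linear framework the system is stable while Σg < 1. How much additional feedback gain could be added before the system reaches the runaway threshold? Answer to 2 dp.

Current total gain = -0.0374 + 0.12 + 0.522 + 0.14 = 0.7446.
Margin to runaway = 1 − 0.7446 = 0.26.

0.26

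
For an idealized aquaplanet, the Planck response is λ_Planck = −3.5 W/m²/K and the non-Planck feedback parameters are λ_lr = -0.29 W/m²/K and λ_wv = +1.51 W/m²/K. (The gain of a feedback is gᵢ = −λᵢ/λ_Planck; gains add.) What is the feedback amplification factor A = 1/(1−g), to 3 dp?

Convert to gains: g_lr = -0.29/3.5 = -0.08286; g_wv = 1.51/3.5 = 0.4314.
Total gain g = 0.34854.
A = 1/(1 − 0.34854) = 1.535.

1.535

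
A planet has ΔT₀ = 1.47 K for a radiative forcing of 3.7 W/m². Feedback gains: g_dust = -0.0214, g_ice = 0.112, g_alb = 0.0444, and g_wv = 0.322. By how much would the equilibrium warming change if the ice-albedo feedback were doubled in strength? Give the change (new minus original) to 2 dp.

0.70 K

Original: g = 0.457, ΔT = 1.47/(1−0.457) = 2.7072 K.
With doubled ice-albedo: g' = 0.569, ΔT' = 1.47/(1−0.569) = 3.4107 K.
Change = 3.4107 − 2.7072 = 0.70 K.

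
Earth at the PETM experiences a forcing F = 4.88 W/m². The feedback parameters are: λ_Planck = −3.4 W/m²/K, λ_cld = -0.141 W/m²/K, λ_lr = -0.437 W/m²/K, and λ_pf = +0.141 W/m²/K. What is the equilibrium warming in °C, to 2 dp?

Net feedback parameter λ = (−3.4) + (-0.141) + (-0.437) + (+0.141) = -3.837 W/m²/K.
ΔT = −F/λ = −4.88/(-3.837) = 1.27 °C.

1.27 °C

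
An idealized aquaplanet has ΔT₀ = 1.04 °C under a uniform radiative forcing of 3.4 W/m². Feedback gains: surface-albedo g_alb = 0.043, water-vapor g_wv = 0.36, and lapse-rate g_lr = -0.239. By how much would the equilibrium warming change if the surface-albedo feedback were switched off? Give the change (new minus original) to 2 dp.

Original: g = 0.164, ΔT = 1.04/(1−0.164) = 1.2440 °C.
Without surface-albedo: g' = 0.121, ΔT' = 1.04/(1−0.121) = 1.1832 °C.
Change = 1.1832 − 1.2440 = -0.06 °C.

-0.06 °C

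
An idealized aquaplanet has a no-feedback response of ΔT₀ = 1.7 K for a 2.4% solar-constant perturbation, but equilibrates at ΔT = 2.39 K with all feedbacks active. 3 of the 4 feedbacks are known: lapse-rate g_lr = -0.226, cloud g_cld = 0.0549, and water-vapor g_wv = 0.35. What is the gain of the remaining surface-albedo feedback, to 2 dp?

Amplification A = ΔT/ΔT₀ = 2.39/1.7 = 1.406.
Total gain g = 1 − 1/A = 1 − 1/1.406 = 0.2888.
Known gains sum to -0.226 + 0.0549 + 0.35 = 0.1789.
g_alb = 0.2888 − 0.1789 = 0.11.

0.11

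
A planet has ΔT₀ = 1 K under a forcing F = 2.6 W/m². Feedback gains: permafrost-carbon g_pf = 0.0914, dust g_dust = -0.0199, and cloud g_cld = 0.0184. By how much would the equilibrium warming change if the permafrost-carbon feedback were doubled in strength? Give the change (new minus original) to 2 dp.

Original: g = 0.0899, ΔT = 1/(1−0.0899) = 1.0988 K.
With doubled permafrost-carbon: g' = 0.1813, ΔT' = 1/(1−0.1813) = 1.2214 K.
Change = 1.2214 − 1.0988 = 0.12 K.

0.12 K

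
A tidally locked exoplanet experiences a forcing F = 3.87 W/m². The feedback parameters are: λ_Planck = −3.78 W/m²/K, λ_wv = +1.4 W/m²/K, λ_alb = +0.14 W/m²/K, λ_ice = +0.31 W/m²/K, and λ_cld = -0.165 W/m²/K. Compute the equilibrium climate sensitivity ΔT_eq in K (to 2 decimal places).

Net feedback parameter λ = (−3.78) + (+1.4) + (+0.14) + (+0.31) + (-0.165) = -2.095 W/m²/K.
ΔT = −F/λ = −3.87/(-2.095) = 1.85 K.

1.85 K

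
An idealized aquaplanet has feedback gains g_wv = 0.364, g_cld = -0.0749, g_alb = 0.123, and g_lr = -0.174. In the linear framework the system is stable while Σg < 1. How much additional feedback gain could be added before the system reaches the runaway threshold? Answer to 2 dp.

Current total gain = 0.364 − 0.0749 + 0.123 − 0.174 = 0.2381.
Margin to runaway = 1 − 0.2381 = 0.76.

0.76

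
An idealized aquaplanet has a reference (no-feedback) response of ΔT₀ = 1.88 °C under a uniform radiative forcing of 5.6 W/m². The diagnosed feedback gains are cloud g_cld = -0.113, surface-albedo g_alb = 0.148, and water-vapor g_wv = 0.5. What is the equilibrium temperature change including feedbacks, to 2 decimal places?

Total gain g = -0.113 + 0.148 + 0.5 = 0.535.
Amplification A = 1/(1 − 0.535) = 2.151.
ΔT = 1.88 × 2.151 = 4.04 °C.

4.04 °C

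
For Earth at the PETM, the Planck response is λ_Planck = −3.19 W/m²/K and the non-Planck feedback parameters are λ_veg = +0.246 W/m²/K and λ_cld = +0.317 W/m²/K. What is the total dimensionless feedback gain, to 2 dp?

Convert to gains: g_veg = 0.246/3.19 = 0.07712; g_cld = 0.317/3.19 = 0.09937.
Total gain g = 0.17649.

0.18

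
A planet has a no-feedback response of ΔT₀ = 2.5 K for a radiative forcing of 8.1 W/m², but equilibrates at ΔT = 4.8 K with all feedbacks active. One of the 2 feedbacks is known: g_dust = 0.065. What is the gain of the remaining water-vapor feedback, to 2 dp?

0.41

Amplification A = ΔT/ΔT₀ = 4.8/2.5 = 1.92.
Total gain g = 1 − 1/A = 1 − 1/1.92 = 0.4792.
The known gain is 0.065.
g_wv = 0.4792 − 0.065 = 0.41.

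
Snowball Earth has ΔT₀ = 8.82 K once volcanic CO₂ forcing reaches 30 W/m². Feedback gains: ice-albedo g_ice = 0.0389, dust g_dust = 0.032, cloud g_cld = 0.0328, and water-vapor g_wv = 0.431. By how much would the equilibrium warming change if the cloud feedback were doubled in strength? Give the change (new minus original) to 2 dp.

1.44 K

Original: g = 0.5347, ΔT = 8.82/(1−0.5347) = 18.9555 K.
With doubled cloud: g' = 0.5675, ΔT' = 8.82/(1−0.5675) = 20.3931 K.
Change = 20.3931 − 18.9555 = 1.44 K.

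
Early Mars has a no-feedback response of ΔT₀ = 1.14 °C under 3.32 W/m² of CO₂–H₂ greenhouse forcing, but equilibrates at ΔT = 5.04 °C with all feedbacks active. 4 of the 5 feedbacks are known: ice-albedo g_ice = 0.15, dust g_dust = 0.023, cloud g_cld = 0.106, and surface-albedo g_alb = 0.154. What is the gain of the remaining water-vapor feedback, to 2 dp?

0.34

Amplification A = ΔT/ΔT₀ = 5.04/1.14 = 4.421.
Total gain g = 1 − 1/A = 1 − 1/4.421 = 0.7738.
Known gains sum to 0.15 + 0.023 + 0.106 + 0.154 = 0.433.
g_wv = 0.7738 − 0.433 = 0.34.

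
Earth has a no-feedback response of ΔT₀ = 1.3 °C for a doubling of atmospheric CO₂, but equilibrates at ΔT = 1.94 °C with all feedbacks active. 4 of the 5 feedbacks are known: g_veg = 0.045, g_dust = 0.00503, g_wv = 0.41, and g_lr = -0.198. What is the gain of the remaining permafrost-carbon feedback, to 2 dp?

Amplification A = ΔT/ΔT₀ = 1.94/1.3 = 1.492.
Total gain g = 1 − 1/A = 1 − 1/1.492 = 0.3298.
Known gains sum to 0.045 + 0.00503 + 0.41 − 0.198 = 0.26203.
g_pf = 0.3298 − 0.26203 = 0.07.

0.07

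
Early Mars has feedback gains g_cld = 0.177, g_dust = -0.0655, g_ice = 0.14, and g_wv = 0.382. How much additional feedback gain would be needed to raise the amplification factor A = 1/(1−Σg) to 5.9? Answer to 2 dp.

Current total gain = 0.6335.
Target gain for A = 5.9: g* = 1 − 1/5.9 = 0.8305.
Additional gain needed = 0.8305 − 0.6335 = 0.20.

0.20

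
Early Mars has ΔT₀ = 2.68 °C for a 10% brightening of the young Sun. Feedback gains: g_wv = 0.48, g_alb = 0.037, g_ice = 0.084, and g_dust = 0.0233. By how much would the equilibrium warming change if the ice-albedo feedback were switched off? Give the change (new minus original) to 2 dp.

Original: g = 0.6243, ΔT = 2.68/(1−0.6243) = 7.1334 °C.
Without ice-albedo: g' = 0.5403, ΔT' = 2.68/(1−0.5403) = 5.8299 °C.
Change = 5.8299 − 7.1334 = -1.30 °C.

-1.30 °C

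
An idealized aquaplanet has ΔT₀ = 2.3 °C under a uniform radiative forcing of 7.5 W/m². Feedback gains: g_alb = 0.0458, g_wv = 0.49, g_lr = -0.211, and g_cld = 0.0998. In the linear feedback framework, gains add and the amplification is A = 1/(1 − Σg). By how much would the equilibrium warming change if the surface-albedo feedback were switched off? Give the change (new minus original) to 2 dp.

-0.29 °C

Original: g = 0.4246, ΔT = 2.3/(1−0.4246) = 3.9972 °C.
Without surface-albedo: g' = 0.3788, ΔT' = 2.3/(1−0.3788) = 3.7025 °C.
Change = 3.7025 − 3.9972 = -0.29 °C.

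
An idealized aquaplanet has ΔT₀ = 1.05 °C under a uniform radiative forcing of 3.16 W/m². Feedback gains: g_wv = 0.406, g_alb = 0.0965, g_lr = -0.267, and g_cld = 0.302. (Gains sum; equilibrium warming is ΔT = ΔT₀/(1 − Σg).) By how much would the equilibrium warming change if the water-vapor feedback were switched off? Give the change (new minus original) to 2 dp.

Original: g = 0.5375, ΔT = 1.05/(1−0.5375) = 2.2703 °C.
Without water-vapor: g' = 0.1315, ΔT' = 1.05/(1−0.1315) = 1.2090 °C.
Change = 1.2090 − 2.2703 = -1.06 °C.

-1.06 °C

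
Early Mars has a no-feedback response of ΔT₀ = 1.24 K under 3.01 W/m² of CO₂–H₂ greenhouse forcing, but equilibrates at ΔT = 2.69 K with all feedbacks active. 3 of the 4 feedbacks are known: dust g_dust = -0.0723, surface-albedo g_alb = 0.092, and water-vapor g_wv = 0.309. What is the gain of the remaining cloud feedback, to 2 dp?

Amplification A = ΔT/ΔT₀ = 2.69/1.24 = 2.169.
Total gain g = 1 − 1/A = 1 − 1/2.169 = 0.539.
Known gains sum to -0.0723 + 0.092 + 0.309 = 0.3287.
g_cld = 0.539 − 0.3287 = 0.21.

0.21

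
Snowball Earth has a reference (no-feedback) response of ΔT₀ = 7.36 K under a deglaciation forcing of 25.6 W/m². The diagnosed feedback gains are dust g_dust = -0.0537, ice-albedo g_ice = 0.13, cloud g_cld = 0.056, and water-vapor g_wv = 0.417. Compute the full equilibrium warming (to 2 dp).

16.33 K

Total gain g = -0.0537 + 0.13 + 0.056 + 0.417 = 0.5493.
Amplification A = 1/(1 − 0.5493) = 2.219.
ΔT = 7.36 × 2.219 = 16.33 K.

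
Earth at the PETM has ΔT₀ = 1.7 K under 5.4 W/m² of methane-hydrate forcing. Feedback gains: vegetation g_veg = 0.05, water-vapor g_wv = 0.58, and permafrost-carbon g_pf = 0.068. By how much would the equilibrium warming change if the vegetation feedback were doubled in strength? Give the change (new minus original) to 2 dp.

Original: g = 0.698, ΔT = 1.7/(1−0.698) = 5.6291 K.
With doubled vegetation: g' = 0.748, ΔT' = 1.7/(1−0.748) = 6.7460 K.
Change = 6.7460 − 5.6291 = 1.12 K.

1.12 K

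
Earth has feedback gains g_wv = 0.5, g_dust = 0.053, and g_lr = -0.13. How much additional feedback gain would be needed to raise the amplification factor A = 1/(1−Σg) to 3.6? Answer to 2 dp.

0.30

Current total gain = 0.423.
Target gain for A = 3.6: g* = 1 − 1/3.6 = 0.7222.
Additional gain needed = 0.7222 − 0.423 = 0.30.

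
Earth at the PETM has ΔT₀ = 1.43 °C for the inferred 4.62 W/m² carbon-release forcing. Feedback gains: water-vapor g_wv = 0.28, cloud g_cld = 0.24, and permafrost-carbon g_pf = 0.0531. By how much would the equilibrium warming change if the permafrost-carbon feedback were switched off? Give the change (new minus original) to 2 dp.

-0.37 °C

Original: g = 0.5731, ΔT = 1.43/(1−0.5731) = 3.3497 °C.
Without permafrost-carbon: g' = 0.52, ΔT' = 1.43/(1−0.52) = 2.9792 °C.
Change = 2.9792 − 3.3497 = -0.37 °C.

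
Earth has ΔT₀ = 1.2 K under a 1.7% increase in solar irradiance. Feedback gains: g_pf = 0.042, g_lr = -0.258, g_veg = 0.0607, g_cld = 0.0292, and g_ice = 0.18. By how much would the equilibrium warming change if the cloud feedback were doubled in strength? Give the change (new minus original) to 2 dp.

0.04 K

Original: g = 0.0539, ΔT = 1.2/(1−0.0539) = 1.2684 K.
With doubled cloud: g' = 0.0831, ΔT' = 1.2/(1−0.0831) = 1.3088 K.
Change = 1.3088 − 1.2684 = 0.04 K.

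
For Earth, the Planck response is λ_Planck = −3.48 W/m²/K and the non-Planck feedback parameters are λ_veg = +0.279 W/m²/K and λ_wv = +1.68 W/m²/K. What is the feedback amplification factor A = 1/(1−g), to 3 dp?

Convert to gains: g_veg = 0.279/3.48 = 0.08017; g_wv = 1.68/3.48 = 0.4828.
Total gain g = 0.56297.
A = 1/(1 − 0.56297) = 2.288.

2.288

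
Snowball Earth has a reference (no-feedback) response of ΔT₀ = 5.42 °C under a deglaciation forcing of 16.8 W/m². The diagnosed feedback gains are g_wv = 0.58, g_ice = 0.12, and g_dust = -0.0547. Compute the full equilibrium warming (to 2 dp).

15.28 °C

Total gain g = 0.58 + 0.12 − 0.0547 = 0.6453.
Amplification A = 1/(1 − 0.6453) = 2.819.
ΔT = 5.42 × 2.819 = 15.28 °C.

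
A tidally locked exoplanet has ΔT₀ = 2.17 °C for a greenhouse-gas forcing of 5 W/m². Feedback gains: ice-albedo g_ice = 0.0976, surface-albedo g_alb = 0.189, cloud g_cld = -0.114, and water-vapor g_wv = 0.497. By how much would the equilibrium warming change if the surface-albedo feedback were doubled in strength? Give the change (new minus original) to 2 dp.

8.78 °C

Original: g = 0.6696, ΔT = 2.17/(1−0.6696) = 6.5678 °C.
With doubled surface-albedo: g' = 0.8586, ΔT' = 2.17/(1−0.8586) = 15.3465 °C.
Change = 15.3465 − 6.5678 = 8.78 °C.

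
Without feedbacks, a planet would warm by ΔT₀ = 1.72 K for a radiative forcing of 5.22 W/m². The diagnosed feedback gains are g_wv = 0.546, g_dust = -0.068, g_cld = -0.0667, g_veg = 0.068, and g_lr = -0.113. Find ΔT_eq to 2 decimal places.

2.71 K

Total gain g = 0.546 − 0.068 − 0.0667 + 0.068 − 0.113 = 0.3663.
Amplification A = 1/(1 − 0.3663) = 1.578.
ΔT = 1.72 × 1.578 = 2.71 K.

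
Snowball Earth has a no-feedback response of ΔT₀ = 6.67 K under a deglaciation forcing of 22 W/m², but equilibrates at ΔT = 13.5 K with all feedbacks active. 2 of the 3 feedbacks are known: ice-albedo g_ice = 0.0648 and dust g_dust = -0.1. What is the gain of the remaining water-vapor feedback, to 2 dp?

Amplification A = ΔT/ΔT₀ = 13.5/6.67 = 2.024.
Total gain g = 1 − 1/A = 1 − 1/2.024 = 0.5059.
Known gains sum to 0.0648 − 0.1 = -0.0352.
g_wv = 0.5059 + 0.0352 = 0.54.

0.54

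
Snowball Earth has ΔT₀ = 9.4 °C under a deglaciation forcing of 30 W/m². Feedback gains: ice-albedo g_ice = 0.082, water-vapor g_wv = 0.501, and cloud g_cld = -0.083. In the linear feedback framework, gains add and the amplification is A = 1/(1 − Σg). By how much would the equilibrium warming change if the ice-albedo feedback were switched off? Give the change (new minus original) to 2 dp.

-2.65 °C

Original: g = 0.5, ΔT = 9.4/(1−0.5) = 18.8000 °C.
Without ice-albedo: g' = 0.418, ΔT' = 9.4/(1−0.418) = 16.1512 °C.
Change = 16.1512 − 18.8000 = -2.65 °C.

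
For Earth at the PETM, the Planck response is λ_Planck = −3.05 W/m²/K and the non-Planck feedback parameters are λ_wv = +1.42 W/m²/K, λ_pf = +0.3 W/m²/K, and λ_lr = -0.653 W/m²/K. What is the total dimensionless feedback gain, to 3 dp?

Convert to gains: g_wv = 1.42/3.05 = 0.4656; g_pf = 0.3/3.05 = 0.09836; g_lr = -0.653/3.05 = -0.2141.
Total gain g = 0.34986.

0.350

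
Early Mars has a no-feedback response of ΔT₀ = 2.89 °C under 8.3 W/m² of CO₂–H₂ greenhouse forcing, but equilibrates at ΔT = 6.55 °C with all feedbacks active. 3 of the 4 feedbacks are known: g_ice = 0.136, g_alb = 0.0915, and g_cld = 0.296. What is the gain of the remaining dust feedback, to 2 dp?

0.04

Amplification A = ΔT/ΔT₀ = 6.55/2.89 = 2.266.
Total gain g = 1 − 1/A = 1 − 1/2.266 = 0.5587.
Known gains sum to 0.136 + 0.0915 + 0.296 = 0.5235.
g_dust = 0.5587 − 0.5235 = 0.04.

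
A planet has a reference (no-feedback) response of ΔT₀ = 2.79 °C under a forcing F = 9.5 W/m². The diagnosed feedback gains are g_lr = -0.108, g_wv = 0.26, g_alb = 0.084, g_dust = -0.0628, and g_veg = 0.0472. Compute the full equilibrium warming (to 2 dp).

3.58 °C

Total gain g = -0.108 + 0.26 + 0.084 − 0.0628 + 0.0472 = 0.2204.
Amplification A = 1/(1 − 0.2204) = 1.283.
ΔT = 2.79 × 1.283 = 3.58 °C.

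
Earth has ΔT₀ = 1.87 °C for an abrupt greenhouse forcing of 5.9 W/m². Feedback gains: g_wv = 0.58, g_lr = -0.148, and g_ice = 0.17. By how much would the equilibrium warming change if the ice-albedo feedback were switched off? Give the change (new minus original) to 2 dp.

Original: g = 0.602, ΔT = 1.87/(1−0.602) = 4.6985 °C.
Without ice-albedo: g' = 0.432, ΔT' = 1.87/(1−0.432) = 3.2923 °C.
Change = 3.2923 − 4.6985 = -1.41 °C.

-1.41 °C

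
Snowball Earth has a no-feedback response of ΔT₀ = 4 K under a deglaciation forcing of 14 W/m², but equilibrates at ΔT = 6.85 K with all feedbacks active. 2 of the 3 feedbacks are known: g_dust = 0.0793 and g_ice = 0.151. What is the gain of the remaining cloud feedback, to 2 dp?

0.19

Amplification A = ΔT/ΔT₀ = 6.85/4 = 1.712.
Total gain g = 1 − 1/A = 1 − 1/1.712 = 0.4159.
Known gains sum to 0.0793 + 0.151 = 0.2303.
g_cld = 0.4159 − 0.2303 = 0.19.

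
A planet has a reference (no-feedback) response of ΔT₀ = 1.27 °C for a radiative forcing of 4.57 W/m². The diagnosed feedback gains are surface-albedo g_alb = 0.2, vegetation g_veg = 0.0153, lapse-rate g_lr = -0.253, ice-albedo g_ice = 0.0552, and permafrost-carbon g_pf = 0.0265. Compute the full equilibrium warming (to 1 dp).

Total gain g = 0.2 + 0.0153 − 0.253 + 0.0552 + 0.0265 = 0.044.
Amplification A = 1/(1 − 0.044) = 1.046.
ΔT = 1.27 × 1.046 = 1.3 °C.

1.3 °C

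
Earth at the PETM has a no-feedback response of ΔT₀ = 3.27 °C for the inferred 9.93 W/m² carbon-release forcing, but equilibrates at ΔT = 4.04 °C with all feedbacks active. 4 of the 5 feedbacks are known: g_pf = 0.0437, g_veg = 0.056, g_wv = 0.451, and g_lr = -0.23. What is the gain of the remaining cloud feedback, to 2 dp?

-0.13

Amplification A = ΔT/ΔT₀ = 4.04/3.27 = 1.235.
Total gain g = 1 − 1/A = 1 − 1/1.235 = 0.1903.
Known gains sum to 0.0437 + 0.056 + 0.451 − 0.23 = 0.3207.
g_cld = 0.1903 − 0.3207 = -0.13.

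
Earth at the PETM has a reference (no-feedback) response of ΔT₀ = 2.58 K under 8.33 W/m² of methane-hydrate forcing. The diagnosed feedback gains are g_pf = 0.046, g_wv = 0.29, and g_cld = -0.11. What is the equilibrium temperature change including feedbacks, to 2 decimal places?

Total gain g = 0.046 + 0.29 − 0.11 = 0.226.
Amplification A = 1/(1 − 0.226) = 1.292.
ΔT = 2.58 × 1.292 = 3.33 K.

3.33 K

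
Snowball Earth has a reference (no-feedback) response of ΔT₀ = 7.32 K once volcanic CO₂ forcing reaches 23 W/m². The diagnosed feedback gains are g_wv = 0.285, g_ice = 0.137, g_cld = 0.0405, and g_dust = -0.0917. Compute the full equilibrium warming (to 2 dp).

Total gain g = 0.285 + 0.137 + 0.0405 − 0.0917 = 0.3708.
Amplification A = 1/(1 − 0.3708) = 1.589.
ΔT = 7.32 × 1.589 = 11.63 K.

11.63 K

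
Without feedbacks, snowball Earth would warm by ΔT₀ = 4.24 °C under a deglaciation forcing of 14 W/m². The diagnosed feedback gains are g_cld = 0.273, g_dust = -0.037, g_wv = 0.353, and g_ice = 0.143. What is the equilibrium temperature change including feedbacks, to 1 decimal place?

Total gain g = 0.273 − 0.037 + 0.353 + 0.143 = 0.732.
Amplification A = 1/(1 − 0.732) = 3.731.
ΔT = 4.24 × 3.731 = 15.8 °C.

15.8 °C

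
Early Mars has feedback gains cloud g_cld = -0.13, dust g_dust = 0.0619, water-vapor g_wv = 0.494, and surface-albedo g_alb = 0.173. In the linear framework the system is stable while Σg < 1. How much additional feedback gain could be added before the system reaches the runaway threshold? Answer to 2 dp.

0.40

Current total gain = -0.13 + 0.0619 + 0.494 + 0.173 = 0.5989.
Margin to runaway = 1 − 0.5989 = 0.40.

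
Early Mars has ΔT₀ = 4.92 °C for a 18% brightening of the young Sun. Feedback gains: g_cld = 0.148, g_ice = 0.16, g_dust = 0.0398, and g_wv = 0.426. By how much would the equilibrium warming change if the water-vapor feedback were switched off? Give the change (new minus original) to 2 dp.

Original: g = 0.7738, ΔT = 4.92/(1−0.7738) = 21.7507 °C.
Without water-vapor: g' = 0.3478, ΔT' = 4.92/(1−0.3478) = 7.5437 °C.
Change = 7.5437 − 21.7507 = -14.21 °C.

-14.21 °C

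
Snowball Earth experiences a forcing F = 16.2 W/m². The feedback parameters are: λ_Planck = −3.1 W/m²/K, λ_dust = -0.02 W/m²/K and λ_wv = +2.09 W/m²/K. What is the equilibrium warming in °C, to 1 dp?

15.7 °C

Net feedback parameter λ = (−3.1) + (-0.02) + (+2.09) = -1.03 W/m²/K.
ΔT = −F/λ = −16.2/(-1.03) = 15.7 °C.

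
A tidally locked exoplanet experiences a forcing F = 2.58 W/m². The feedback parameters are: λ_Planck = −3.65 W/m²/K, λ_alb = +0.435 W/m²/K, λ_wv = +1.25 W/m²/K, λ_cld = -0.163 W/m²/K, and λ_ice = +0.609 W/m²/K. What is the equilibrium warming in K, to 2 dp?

1.70 K

Net feedback parameter λ = (−3.65) + (+0.435) + (+1.25) + (-0.163) + (+0.609) = -1.519 W/m²/K.
ΔT = −F/λ = −2.58/(-1.519) = 1.70 K.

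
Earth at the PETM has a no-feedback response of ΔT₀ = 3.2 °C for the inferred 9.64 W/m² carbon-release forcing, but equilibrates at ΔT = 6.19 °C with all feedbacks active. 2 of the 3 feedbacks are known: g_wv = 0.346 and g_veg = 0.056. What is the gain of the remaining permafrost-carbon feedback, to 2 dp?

Amplification A = ΔT/ΔT₀ = 6.19/3.2 = 1.934.
Total gain g = 1 − 1/A = 1 − 1/1.934 = 0.4829.
Known gains sum to 0.346 + 0.056 = 0.402.
g_pf = 0.4829 − 0.402 = 0.08.

0.08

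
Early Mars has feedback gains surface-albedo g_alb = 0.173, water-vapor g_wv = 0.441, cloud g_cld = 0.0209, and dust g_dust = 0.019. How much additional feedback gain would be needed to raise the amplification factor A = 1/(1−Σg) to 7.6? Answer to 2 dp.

Current total gain = 0.6539.
Target gain for A = 7.6: g* = 1 − 1/7.6 = 0.8684.
Additional gain needed = 0.8684 − 0.6539 = 0.21.

0.21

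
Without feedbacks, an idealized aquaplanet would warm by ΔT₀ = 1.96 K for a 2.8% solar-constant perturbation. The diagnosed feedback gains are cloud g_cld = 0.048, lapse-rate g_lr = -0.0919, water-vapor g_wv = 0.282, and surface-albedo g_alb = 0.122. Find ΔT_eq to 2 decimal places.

Total gain g = 0.048 − 0.0919 + 0.282 + 0.122 = 0.3601.
Amplification A = 1/(1 − 0.3601) = 1.563.
ΔT = 1.96 × 1.563 = 3.06 K.

3.06 K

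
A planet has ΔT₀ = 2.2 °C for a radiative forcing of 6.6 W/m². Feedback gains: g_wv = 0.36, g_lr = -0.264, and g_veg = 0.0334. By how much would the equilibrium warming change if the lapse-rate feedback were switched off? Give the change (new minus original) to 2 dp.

Original: g = 0.1294, ΔT = 2.2/(1−0.1294) = 2.5270 °C.
Without lapse-rate: g' = 0.3934, ΔT' = 2.2/(1−0.3934) = 3.6268 °C.
Change = 3.6268 − 2.5270 = 1.10 °C.

1.10 °C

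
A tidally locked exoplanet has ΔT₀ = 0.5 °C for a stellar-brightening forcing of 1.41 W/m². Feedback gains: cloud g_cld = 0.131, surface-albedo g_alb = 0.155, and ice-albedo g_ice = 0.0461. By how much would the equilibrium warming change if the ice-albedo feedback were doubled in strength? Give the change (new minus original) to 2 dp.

0.06 °C

Original: g = 0.3321, ΔT = 0.5/(1−0.3321) = 0.7486 °C.
With doubled ice-albedo: g' = 0.3782, ΔT' = 0.5/(1−0.3782) = 0.8041 °C.
Change = 0.8041 − 0.7486 = 0.06 °C.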